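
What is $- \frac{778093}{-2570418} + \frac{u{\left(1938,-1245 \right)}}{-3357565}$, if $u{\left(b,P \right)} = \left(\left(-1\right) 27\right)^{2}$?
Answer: $\frac{2610623988823}{8630345512170} \approx 0.30249$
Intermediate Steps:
$u{\left(b,P \right)} = 729$ ($u{\left(b,P \right)} = \left(-27\right)^{2} = 729$)
$- \frac{778093}{-2570418} + \frac{u{\left(1938,-1245 \right)}}{-3357565} = - \frac{778093}{-2570418} + \frac{729}{-3357565} = \left(-778093\right) \left(- \frac{1}{2570418}\right) + 729 \left(- \frac{1}{3357565}\right) = \frac{778093}{2570418} - \frac{729}{3357565} = \frac{2610623988823}{8630345512170}$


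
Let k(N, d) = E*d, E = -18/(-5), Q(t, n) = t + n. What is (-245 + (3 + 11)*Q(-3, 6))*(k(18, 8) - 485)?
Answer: 463043/5 ≈ 92609.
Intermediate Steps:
Q(t, n) = n + t
E = 18/5 (E = -18*(-⅕) = 18/5 ≈ 3.6000)
k(N, d) = 18*d/5
(-245 + (3 + 11)*Q(-3, 6))*(k(18, 8) - 485) = (-245 + (3 + 11)*(6 - 3))*((18/5)*8 - 485) = (-245 + 14*3)*(144/5 - 485) = (-245 + 42)*(-2281/5) = -203*(-2281/5) = 463043/5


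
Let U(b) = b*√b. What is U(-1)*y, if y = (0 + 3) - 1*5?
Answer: 2*I ≈ 2.0*I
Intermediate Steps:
U(b) = b^(3/2)
y = -2 (y = 3 - 5 = -2)
U(-1)*y = (-1)^(3/2)*(-2) = -I*(-2) = 2*I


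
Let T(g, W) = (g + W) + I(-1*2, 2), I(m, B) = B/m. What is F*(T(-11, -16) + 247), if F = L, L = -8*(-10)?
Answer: 17520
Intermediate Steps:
L = 80
F = 80
T(g, W) = -1 + W + g (T(g, W) = (g + W) + 2/((-1*2)) = (W + g) + 2/(-2) = (W + g) + 2*(-½) = (W + g) - 1 = -1 + W + g)
F*(T(-11, -16) + 247) = 80*((-1 - 16 - 11) + 247) = 80*(-28 + 247) = 80*219 = 17520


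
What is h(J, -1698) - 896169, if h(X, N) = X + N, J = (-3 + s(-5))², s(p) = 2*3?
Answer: -897858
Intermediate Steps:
s(p) = 6
J = 9 (J = (-3 + 6)² = 3² = 9)
h(X, N) = N + X
h(J, -1698) - 896169 = (-1698 + 9) - 896169 = -1689 - 896169 = -897858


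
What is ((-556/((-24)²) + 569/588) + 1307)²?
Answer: 85049138839681/49787136 ≈ 1.7083e+6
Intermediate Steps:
((-556/((-24)²) + 569/588) + 1307)² = ((-556/576 + 569*(1/588)) + 1307)² = ((-556*1/576 + 569/588) + 1307)² = ((-139/144 + 569/588) + 1307)² = (17/7056 + 1307)² = (9222209/7056)² = 85049138839681/49787136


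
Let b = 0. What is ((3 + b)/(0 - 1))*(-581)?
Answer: 1743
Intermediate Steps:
((3 + b)/(0 - 1))*(-581) = ((3 + 0)/(0 - 1))*(-581) = (3/(-1))*(-581) = (3*(-1))*(-581) = -3*(-581) = 1743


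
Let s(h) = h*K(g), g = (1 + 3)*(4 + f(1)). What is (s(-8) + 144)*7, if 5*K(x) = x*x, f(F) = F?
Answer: -3472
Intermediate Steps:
g = 20 (g = (1 + 3)*(4 + 1) = 4*5 = 20)
K(x) = x**2/5 (K(x) = (x*x)/5 = x**2/5)
s(h) = 80*h (s(h) = h*((1/5)*20**2) = h*((1/5)*400) = h*80 = 80*h)
(s(-8) + 144)*7 = (80*(-8) + 144)*7 = (-640 + 144)*7 = -496*7 = -3472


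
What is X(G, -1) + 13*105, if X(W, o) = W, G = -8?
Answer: 1357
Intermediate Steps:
X(G, -1) + 13*105 = -8 + 13*105 = -8 + 1365 = 1357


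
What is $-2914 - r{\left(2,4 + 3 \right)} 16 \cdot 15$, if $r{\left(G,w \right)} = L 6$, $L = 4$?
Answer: $-8674$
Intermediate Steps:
$r{\left(G,w \right)} = 24$ ($r{\left(G,w \right)} = 4 \cdot 6 = 24$)
$-2914 - r{\left(2,4 + 3 \right)} 16 \cdot 15 = -2914 - 24 \cdot 16 \cdot 15 = -2914 - 384 \cdot 15 = -2914 - 5760 = -8674$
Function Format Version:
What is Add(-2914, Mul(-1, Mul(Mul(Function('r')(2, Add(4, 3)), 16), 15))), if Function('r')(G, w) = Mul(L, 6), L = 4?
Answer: -8674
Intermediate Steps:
Function('r')(G, w) = 24 (Function('r')(G, w) = Mul(4, 6) = 24)
Add(-2914, Mul(-1, Mul(Mul(Function('r')(2, Add(4, 3)), 16), 15))) = Add(-2914, Mul(-1, Mul(Mul(24, 16), 15))) = Add(-2914, Mul(-1, Mul(384, 15))) = Add(-2914, Mul(-1, 5760)) = Add(-2914, -5760) = -8674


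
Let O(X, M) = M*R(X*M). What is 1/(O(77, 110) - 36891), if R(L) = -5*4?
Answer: -1/39091 ≈ -2.5581e-5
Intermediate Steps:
R(L) = -20
O(X, M) = -20*M (O(X, M) = M*(-20) = -20*M)
1/(O(77, 110) - 36891) = 1/(-20*110 - 36891) = 1/(-2200 - 36891) = 1/(-39091) = -1/39091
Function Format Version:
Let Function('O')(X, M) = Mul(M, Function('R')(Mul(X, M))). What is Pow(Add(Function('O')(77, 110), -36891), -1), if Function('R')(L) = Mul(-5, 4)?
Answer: Rational(-1, 39091) ≈ -2.5581e-5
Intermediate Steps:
Function('R')(L) = -20
Function('O')(X, M) = Mul(-20, M) (Function('O')(X, M) = Mul(M, -20) = Mul(-20, M))
Pow(Add(Function('O')(77, 110), -36891), -1) = Pow(Add(Mul(-20, 110), -36891), -1) = Pow(Add(-2200, -36891), -1) = Pow(-39091, -1) = Rational(-1, 39091)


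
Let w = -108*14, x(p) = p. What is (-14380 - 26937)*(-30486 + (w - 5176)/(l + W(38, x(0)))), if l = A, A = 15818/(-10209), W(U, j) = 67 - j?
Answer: 844460219109534/668185 ≈ 1.2638e+9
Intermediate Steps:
w = -1512
A = -15818/10209 (A = 15818*(-1/10209) = -15818/10209 ≈ -1.5494)
l = -15818/10209 ≈ -1.5494
(-14380 - 26937)*(-30486 + (w - 5176)/(l + W(38, x(0)))) = (-14380 - 26937)*(-30486 + (-1512 - 5176)/(-15818/10209 + (67 - 1*0))) = -41317*(-30486 - 6688/(-15818/10209 + (67 + 0))) = -41317*(-30486 - 6688/(-15818/10209 + 67)) = -41317*(-30486 - 6688/668185/10209) = -41317*(-30486 - 6688*10209/668185) = -41317*(-30486 - 68277792/668185) = -41317*(-20438565702/668185) = 844460219109534/668185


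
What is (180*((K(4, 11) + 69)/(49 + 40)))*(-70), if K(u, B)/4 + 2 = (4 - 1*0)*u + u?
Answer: -1776600/89 ≈ -19962.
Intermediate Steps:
K(u, B) = -8 + 20*u (K(u, B) = -8 + 4*((4 - 1*0)*u + u) = -8 + 4*((4 + 0)*u + u) = -8 + 4*(4*u + u) = -8 + 4*(5*u) = -8 + 20*u)
(180*((K(4, 11) + 69)/(49 + 40)))*(-70) = (180*(((-8 + 20*4) + 69)/(49 + 40)))*(-70) = (180*(((-8 + 80) + 69)/89))*(-70) = (180*((72 + 69)*(1/89)))*(-70) = (180*(141*(1/89)))*(-70) = (180*(141/89))*(-70) = (25380/89)*(-70) = -1776600/89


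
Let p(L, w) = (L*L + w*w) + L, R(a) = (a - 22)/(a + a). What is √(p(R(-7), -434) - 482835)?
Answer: 11*I*√476997/14 ≈ 542.65*I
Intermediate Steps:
R(a) = (-22 + a)/(2*a) (R(a) = (-22 + a)/((2*a)) = (-22 + a)*(1/(2*a)) = (-22 + a)/(2*a))
p(L, w) = L + L² + w² (p(L, w) = (L² + w²) + L = L + L² + w²)
√(p(R(-7), -434) - 482835) = √(((½)*(-22 - 7)/(-7) + ((½)*(-22 - 7)/(-7))² + (-434)²) - 482835) = √(((½)*(-⅐)*(-29) + ((½)*(-⅐)*(-29))² + 188356) - 482835) = √((29/14 + (29/14)² + 188356) - 482835) = √((29/14 + 841/196 + 188356) - 482835) = √(36919023/196 - 482835) = √(-57716637/196) = 11*I*√476997/14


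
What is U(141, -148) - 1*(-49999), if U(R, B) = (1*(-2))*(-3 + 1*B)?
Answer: 50301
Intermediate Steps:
U(R, B) = 6 - 2*B (U(R, B) = -2*(-3 + B) = 6 - 2*B)
U(141, -148) - 1*(-49999) = (6 - 2*(-148)) - 1*(-49999) = (6 + 296) + 49999 = 302 + 49999 = 50301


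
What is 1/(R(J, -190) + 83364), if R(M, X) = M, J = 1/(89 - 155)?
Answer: 66/5502023 ≈ 1.1996e-5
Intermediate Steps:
J = -1/66 (J = 1/(-66) = -1/66 ≈ -0.015152)
1/(R(J, -190) + 83364) = 1/(-1/66 + 83364) = 1/(5502023/66) = 66/5502023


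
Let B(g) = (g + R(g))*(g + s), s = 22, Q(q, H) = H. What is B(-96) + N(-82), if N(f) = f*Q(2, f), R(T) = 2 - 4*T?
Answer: -14736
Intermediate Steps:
B(g) = (2 - 3*g)*(22 + g) (B(g) = (g + (2 - 4*g))*(g + 22) = (2 - 3*g)*(22 + g))
N(f) = f**2 (N(f) = f*f = f**2)
B(-96) + N(-82) = (44 - 64*(-96) - 3*(-96)**2) + (-82)**2 = (44 + 6144 - 3*9216) + 6724 = (44 + 6144 - 27648) + 6724 = -21460 + 6724 = -14736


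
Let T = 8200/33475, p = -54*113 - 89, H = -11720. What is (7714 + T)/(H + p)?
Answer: -10329374/23982829 ≈ -0.43070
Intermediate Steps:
p = -6191 (p = -6102 - 89 = -6191)
T = 328/1339 (T = 8200*(1/33475) = 328/1339 ≈ 0.24496)
(7714 + T)/(H + p) = (7714 + 328/1339)/(-11720 - 6191) = (10329374/1339)/(-17911) = (10329374/1339)*(-1/17911) = -10329374/23982829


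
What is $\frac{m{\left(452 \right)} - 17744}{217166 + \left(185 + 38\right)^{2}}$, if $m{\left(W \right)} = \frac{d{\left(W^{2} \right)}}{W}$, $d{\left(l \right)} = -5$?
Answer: $- \frac{2673431}{40212180} \approx -0.066483$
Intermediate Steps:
$m{\left(W \right)} = - \frac{5}{W}$
$\frac{m{\left(452 \right)} - 17744}{217166 + \left(185 + 38\right)^{2}} = \frac{- \frac{5}{452} - 17744}{217166 + \left(185 + 38\right)^{2}} = \frac{\left(-5\right) \frac{1}{452} - 17744}{217166 + 223^{2}} = \frac{- \frac{5}{452} - 17744}{217166 + 49729} = - \frac{8020293}{452 \cdot 266895} = \left(- \frac{8020293}{452}\right) \frac{1}{266895} = - \frac{2673431}{40212180}$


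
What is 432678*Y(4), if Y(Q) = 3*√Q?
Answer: 2596068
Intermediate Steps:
432678*Y(4) = 432678*(3*√4) = 432678*(3*2) = 432678*6 = 2596068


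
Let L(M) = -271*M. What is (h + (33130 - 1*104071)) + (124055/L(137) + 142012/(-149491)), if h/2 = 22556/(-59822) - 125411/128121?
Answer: -215574950076413290748396/3038492142670604781 ≈ -70948.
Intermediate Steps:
h = -1484604874/547461033 (h = 2*(22556/(-59822) - 125411/128121) = 2*(22556*(-1/59822) - 125411*1/128121) = 2*(-11278/29911 - 125411/128121) = 2*(-742302437/547461033) = -1484604874/547461033 ≈ -2.7118)
(h + (33130 - 1*104071)) + (124055/L(137) + 142012/(-149491)) = (-1484604874/547461033 + (33130 - 1*104071)) + (124055/((-271*137)) + 142012/(-149491)) = (-1484604874/547461033 + (33130 - 104071)) + (124055/(-37127) + 142012*(-1/149491)) = (-1484604874/547461033 - 70941) + (124055*(-1/37127) - 142012/149491) = -38838917746927/547461033 + (-124055/37127 - 142012/149491) = -38838917746927/547461033 - 23817585529/5550152357 = -215574950076413290748396/3038492142670604781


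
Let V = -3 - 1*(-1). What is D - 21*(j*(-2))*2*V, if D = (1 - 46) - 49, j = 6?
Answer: -1102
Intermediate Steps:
V = -2 (V = -3 + 1 = -2)
D = -94 (D = -45 - 49 = -94)
D - 21*(j*(-2))*2*V = -94 - 21*(6*(-2))*2*(-2) = -94 - 21*(-12*2)*(-2) = -94 - (-504)*(-2) = -94 - 21*48 = -94 - 1008 = -1102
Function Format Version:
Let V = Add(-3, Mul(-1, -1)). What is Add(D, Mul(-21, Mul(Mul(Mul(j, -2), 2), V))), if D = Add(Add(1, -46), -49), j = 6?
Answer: -1102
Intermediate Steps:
V = -2 (V = Add(-3, 1) = -2)
D = -94 (D = Add(-45, -49) = -94)
Add(D, Mul(-21, Mul(Mul(Mul(j, -2), 2), V))) = Add(-94, Mul(-21, Mul(Mul(Mul(6, -2), 2), -2))) = Add(-94, Mul(-21, Mul(Mul(-12, 2), -2))) = Add(-94, Mul(-21, Mul(-24, -2))) = Add(-94, Mul(-21, 48)) = Add(-94, -1008) = -1102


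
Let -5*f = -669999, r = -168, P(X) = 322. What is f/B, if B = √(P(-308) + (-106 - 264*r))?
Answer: 223333*√1238/12380 ≈ 634.74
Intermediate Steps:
f = 669999/5 (f = -⅕*(-669999) = 669999/5 ≈ 1.3400e+5)
B = 6*√1238 (B = √(322 + (-106 - 264*(-168))) = √(322 + (-106 + 44352)) = √(322 + 44246) = √44568 = 6*√1238 ≈ 211.11)
f/B = 669999/(5*((6*√1238))) = 669999*(√1238/7428)/5 = 223333*√1238/12380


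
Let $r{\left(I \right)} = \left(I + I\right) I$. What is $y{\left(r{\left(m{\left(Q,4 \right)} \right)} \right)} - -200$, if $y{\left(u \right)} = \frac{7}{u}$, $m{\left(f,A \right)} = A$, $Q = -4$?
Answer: $\frac{6407}{32} \approx 200.22$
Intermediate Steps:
$r{\left(I \right)} = 2 I^{2}$ ($r{\left(I \right)} = 2 I I = 2 I^{2}$)
$y{\left(r{\left(m{\left(Q,4 \right)} \right)} \right)} - -200 = \frac{7}{2 \cdot 4^{2}} - -200 = \frac{7}{2 \cdot 16} + 200 = \frac{7}{32} + 200 = \frac{6407}{32}$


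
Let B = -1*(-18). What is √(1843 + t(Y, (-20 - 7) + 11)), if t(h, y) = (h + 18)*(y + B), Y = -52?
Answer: 5*√71 ≈ 42.131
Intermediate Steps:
B = 18
t(h, y) = (18 + h)*(18 + y) (t(h, y) = (h + 18)*(y + 18) = (18 + h)*(18 + y))
√(1843 + t(Y, (-20 - 7) + 11)) = √(1843 + (324 + 18*(-52) + 18*((-20 - 7) + 11) - 52*((-20 - 7) + 11))) = √(1843 + (324 - 936 + 18*(-27 + 11) - 52*(-27 + 11))) = √(1843 + (324 - 936 + 18*(-16) - 52*(-16))) = √(1843 + (324 - 936 - 288 + 832)) = √(1843 - 68) = √1775 = 5*√71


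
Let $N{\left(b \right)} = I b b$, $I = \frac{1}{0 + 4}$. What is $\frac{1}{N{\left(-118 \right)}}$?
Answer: $\frac{1}{3481} \approx 0.00028727$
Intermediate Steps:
$I = \frac{1}{4} \approx 0.25$
$N{\left(b \right)} = \frac{b^{2}}{4}$ ($N{\left(b \right)} = \frac{b}{4} b = \frac{b^{2}}{4}$)
$\frac{1}{N{\left(-118 \right)}} = \frac{1}{\frac{1}{4} \left(-118\right)^{2}} = \frac{1}{\frac{1}{4} \cdot 13924} = \frac{1}{3481}$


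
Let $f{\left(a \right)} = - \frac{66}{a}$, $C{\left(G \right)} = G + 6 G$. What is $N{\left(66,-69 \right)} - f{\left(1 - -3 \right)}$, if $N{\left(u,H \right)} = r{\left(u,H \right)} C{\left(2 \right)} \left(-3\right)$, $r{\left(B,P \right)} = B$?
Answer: $- \frac{5511}{2} \approx -2755.5$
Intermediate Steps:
$C{\left(G \right)} = 7 G$
$N{\left(u,H \right)} = - 42 u$ ($N{\left(u,H \right)} = u 7 \cdot 2 \left(-3\right) = u 14 \left(-3\right) = 14 u \left(-3\right) = - 42 u$)
$N{\left(66,-69 \right)} - f{\left(1 - -3 \right)} = \left(-42\right) 66 - - \frac{66}{1 - -3} = -2772 - - \frac{66}{1 + 3} = -2772 - - \frac{66}{4} = -2772 - \left(-66\right) \frac{1}{4} = -2772 - - \frac{33}{2} = -2772 + \frac{33}{2} = - \frac{5511}{2}$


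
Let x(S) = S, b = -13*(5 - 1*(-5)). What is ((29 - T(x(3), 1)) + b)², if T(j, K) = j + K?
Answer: 11025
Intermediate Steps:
b = -130 (b = -13*(5 + 5) = -13*10 = -130)
T(j, K) = K + j
((29 - T(x(3), 1)) + b)² = ((29 - (1 + 3)) - 130)² = ((29 - 1*4) - 130)² = ((29 - 4) - 130)² = (25 - 130)² = (-105)² = 11025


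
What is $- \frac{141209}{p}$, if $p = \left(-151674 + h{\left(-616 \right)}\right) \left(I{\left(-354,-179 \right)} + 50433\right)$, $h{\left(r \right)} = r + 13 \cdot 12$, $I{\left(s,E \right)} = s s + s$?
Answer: $\frac{141209}{26683542930} \approx 5.292 \cdot 10^{-6}$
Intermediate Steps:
$I{\left(s,E \right)} = s + s^{2}$ ($I{\left(s,E \right)} = s^{2} + s = s + s^{2}$)
$h{\left(r \right)} = 156 + r$ ($h{\left(r \right)} = r + 156 = 156 + r$)
$p = -26683542930$ ($p = \left(-151674 + \left(156 - 616\right)\right) \left(- 354 \left(1 - 354\right) + 50433\right) = \left(-151674 - 460\right) \left(\left(-354\right) \left(-353\right) + 50433\right) = - 152134 \left(124962 + 50433\right) = \left(-152134\right) 175395 = -26683542930$)
$- \frac{141209}{p} = - \frac{141209}{-26683542930} = \left(-141209\right) \left(- \frac{1}{26683542930}\right) = \frac{141209}{26683542930}$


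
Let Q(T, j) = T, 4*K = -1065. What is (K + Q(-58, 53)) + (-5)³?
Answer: -1797/4 ≈ -449.25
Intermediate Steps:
K = -1065/4 (K = (¼)*(-1065) = -1065/4 ≈ -266.25)
(K + Q(-58, 53)) + (-5)³ = (-1065/4 - 58) + (-5)³ = -1297/4 - 125 = -1797/4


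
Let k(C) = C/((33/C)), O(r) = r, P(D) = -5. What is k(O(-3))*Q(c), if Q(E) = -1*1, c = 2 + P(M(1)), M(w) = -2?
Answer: -3/11 ≈ -0.27273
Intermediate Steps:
c = -3 (c = 2 - 5 = -3)
Q(E) = -1
k(C) = C²/33 (k(C) = C*(C/33) = C²/33)
k(O(-3))*Q(c) = ((1/33)*(-3)²)*(-1) = ((1/33)*9)*(-1) = (3/11)*(-1) = -3/11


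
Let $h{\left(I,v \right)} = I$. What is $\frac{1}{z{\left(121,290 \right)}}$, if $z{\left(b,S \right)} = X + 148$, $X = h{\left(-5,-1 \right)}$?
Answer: $\frac{1}{143} \approx 0.006993$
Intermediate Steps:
$X = -5$
$z{\left(b,S \right)} = 143$ ($z{\left(b,S \right)} = -5 + 148 = 143$)
$\frac{1}{z{\left(121,290 \right)}} = \frac{1}{143}$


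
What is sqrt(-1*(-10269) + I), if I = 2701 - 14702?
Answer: 2*I*sqrt(433) ≈ 41.617*I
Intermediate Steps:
I = -12001
sqrt(-1*(-10269) + I) = sqrt(-1*(-10269) - 12001) = sqrt(10269 - 12001) = sqrt(-1732) = 2*I*sqrt(433)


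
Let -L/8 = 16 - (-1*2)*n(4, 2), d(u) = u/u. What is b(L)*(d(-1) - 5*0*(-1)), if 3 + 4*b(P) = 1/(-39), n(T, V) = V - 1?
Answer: -59/78 ≈ -0.75641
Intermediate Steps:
n(T, V) = -1 + V
d(u) = 1
L = -144 (L = -8*(16 - (-1*2)*(-1 + 2)) = -8*(16 - (-2)) = -8*(16 - 1*(-2)) = -8*(16 + 2) = -8*18 = -144)
b(P) = -59/78 (b(P) = -3/4 + (1/4)/(-39) = -3/4 + (1/4)*(-1/39) = -3/4 - 1/156 = -59/78)
b(L)*(d(-1) - 5*0*(-1)) = -59*(1 - 5*0*(-1))/78 = -59*(1 + 0*(-1))/78 = -59*(1 + 0)/78 = -59/78*1 = -59/78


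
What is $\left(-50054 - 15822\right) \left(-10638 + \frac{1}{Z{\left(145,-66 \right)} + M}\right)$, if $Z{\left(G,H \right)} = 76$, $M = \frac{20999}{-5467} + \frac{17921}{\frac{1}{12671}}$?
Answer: $\frac{39544571021478662974}{56428650195} \approx 7.0079 \cdot 10^{8}$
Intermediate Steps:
$M = \frac{112857262618}{497}$ ($M = 20999 \left(- \frac{1}{5467}\right) + 17921 \frac{1}{\frac{1}{12671}} = - \frac{1909}{497} + 17921 \cdot 12671 = - \frac{1909}{497} + 227076991 = \frac{112857262618}{497} \approx 2.2708 \cdot 10^{8}$)
$\left(-50054 - 15822\right) \left(-10638 + \frac{1}{Z{\left(145,-66 \right)} + M}\right) = \left(-50054 - 15822\right) \left(-10638 + \frac{1}{76 + \frac{112857262618}{497}}\right) = - 65876 \left(-10638 + \frac{1}{\frac{112857300390}{497}}\right) = - 65876 \left(-10638 + \frac{497}{112857300390}\right) = \left(-65876\right) \left(- \frac{1200575961548323}{112857300390}\right) = \frac{39544571021478662974}{56428650195}$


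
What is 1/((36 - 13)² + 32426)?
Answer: 1/32955 ≈ 3.0344e-5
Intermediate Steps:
1/((36 - 13)² + 32426) = 1/(23² + 32426) = 1/(529 + 32426) = 1/32955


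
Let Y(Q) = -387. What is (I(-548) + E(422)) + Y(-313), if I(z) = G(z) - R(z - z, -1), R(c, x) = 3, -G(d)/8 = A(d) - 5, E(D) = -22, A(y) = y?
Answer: 4012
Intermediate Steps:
G(d) = 40 - 8*d (G(d) = -8*(d - 5) = -8*(-5 + d) = 40 - 8*d)
I(z) = 37 - 8*z (I(z) = (40 - 8*z) - 1*3 = (40 - 8*z) - 3 = 37 - 8*z)
(I(-548) + E(422)) + Y(-313) = ((37 - 8*(-548)) - 22) - 387 = ((37 + 4384) - 22) - 387 = (4421 - 22) - 387 = 4399 - 387 = 4012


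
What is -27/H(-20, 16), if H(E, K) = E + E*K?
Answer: 27/340 ≈ 0.079412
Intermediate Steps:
-27/H(-20, 16) = -27/(-20*(1 + 16)) = -27/(-20*17) = -27/(-340) = -1/340*(-27) = 27/340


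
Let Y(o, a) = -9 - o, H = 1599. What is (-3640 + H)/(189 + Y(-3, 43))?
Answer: -2041/183 ≈ -11.153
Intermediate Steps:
(-3640 + H)/(189 + Y(-3, 43)) = (-3640 + 1599)/(189 + (-9 - 1*(-3))) = -2041/(189 + (-9 + 3)) = -2041/(189 - 6) = -2041/183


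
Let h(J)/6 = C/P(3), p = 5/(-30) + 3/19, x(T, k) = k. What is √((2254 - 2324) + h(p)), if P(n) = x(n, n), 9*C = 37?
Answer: 2*I*√139/3 ≈ 7.8599*I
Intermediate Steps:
C = 37/9 (C = (⅑)*37 = 37/9 ≈ 4.1111)
P(n) = n
p = -1/114 (p = 5*(-1/30) + 3*(1/19) = -⅙ + 3/19 = -1/114 ≈ -0.0087719)
h(J) = 74/9 (h(J) = 6*((37/9)/3) = 6*((37/9)*(⅓)) = 6*(37/27) = 74/9)
√((2254 - 2324) + h(p)) = √((2254 - 2324) + 74/9) = √(-70 + 74/9) = √(-556/9) = 2*I*√139/3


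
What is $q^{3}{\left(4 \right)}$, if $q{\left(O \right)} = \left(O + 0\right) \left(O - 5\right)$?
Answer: $-64$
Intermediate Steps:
$q{\left(O \right)} = O \left(-5 + O\right)$
$q^{3}{\left(4 \right)} = \left(4 \left(-5 + 4\right)\right)^{3} = \left(4 \left(-1\right)\right)^{3} = \left(-4\right)^{3} = -64$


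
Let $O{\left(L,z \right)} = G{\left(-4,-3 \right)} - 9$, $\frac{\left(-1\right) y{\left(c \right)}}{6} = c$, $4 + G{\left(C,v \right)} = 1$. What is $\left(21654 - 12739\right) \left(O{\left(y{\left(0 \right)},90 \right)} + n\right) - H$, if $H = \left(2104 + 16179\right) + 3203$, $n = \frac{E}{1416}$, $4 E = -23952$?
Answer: $- \frac{19607573}{118} \approx -1.6617 \cdot 10^{5}$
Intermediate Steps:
$E = -5988$ ($E = \frac{1}{4} \left(-23952\right) = -5988$)
$G{\left(C,v \right)} = -3$ ($G{\left(C,v \right)} = -4 + 1 = -3$)
$y{\left(c \right)} = - 6 c$
$O{\left(L,z \right)} = -12$ ($O{\left(L,z \right)} = -3 - 9 = -12$)
$n = - \frac{499}{118}$ ($n = - \frac{5988}{1416} = \left(-5988\right) \frac{1}{1416} = - \frac{499}{118} \approx -4.2288$)
$H = 21486$ ($H = 18283 + 3203 = 21486$)
$\left(21654 - 12739\right) \left(O{\left(y{\left(0 \right)},90 \right)} + n\right) - H = \left(21654 - 12739\right) \left(-12 - \frac{499}{118}\right) - 21486 = 8915 \left(- \frac{1915}{118}\right) - 21486 = - \frac{17072225}{118} - 21486 = - \frac{19607573}{118}$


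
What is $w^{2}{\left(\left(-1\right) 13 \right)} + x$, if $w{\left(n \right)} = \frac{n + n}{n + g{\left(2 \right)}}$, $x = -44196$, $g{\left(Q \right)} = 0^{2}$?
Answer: $-44192$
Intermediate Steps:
$g{\left(Q \right)} = 0$
$w{\left(n \right)} = 2$ ($w{\left(n \right)} = \frac{n + n}{n + 0} = \frac{2 n}{n} = 2$)
$w^{2}{\left(\left(-1\right) 13 \right)} + x = 2^{2} - 44196 = 4 - 44196 = -44192$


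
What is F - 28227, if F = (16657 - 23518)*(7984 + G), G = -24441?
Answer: 112883250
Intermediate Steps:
F = 112911477 (F = (16657 - 23518)*(7984 - 24441) = -6861*(-16457) = 112911477)
F - 28227 = 112911477 - 28227 = 112883250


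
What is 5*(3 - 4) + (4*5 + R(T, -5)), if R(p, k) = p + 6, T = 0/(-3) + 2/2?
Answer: 22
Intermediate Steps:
T = 1 (T = 0*(-⅓) + 2*(½) = 0 + 1 = 1)
R(p, k) = 6 + p
5*(3 - 4) + (4*5 + R(T, -5)) = 5*(3 - 4) + (4*5 + (6 + 1)) = 5*(-1) + (20 + 7) = -5 + 27 = 22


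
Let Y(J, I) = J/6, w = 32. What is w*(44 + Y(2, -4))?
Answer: 4256/3 ≈ 1418.7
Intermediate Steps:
Y(J, I) = J/6 (Y(J, I) = J*(⅙) = J/6)
w*(44 + Y(2, -4)) = 32*(44 + (⅙)*2) = 32*(44 + ⅓) = 32*(133/3) = 4256/3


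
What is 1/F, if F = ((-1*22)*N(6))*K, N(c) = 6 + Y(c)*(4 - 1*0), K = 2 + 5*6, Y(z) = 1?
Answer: -1/7040 ≈ -0.00014205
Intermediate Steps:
K = 32 (K = 2 + 30 = 32)
N(c) = 10 (N(c) = 6 + 1*(4 - 1*0) = 6 + 1*(4 + 0) = 6 + 1*4 = 6 + 4 = 10)
F = -7040 (F = (-1*22*10)*32 = -22*10*32 = -220*32 = -7040)
1/F = 1/(-7040) = -1/7040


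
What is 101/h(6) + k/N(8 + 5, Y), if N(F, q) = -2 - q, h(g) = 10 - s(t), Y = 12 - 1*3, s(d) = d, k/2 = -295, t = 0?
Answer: 7011/110 ≈ 63.736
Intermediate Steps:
k = -590 (k = 2*(-295) = -590)
Y = 9 (Y = 12 - 3 = 9)
h(g) = 10 (h(g) = 10 - 1*0 = 10 + 0 = 10)
101/h(6) + k/N(8 + 5, Y) = 101/10 - 590/(-2 - 1*9) = 101*(⅒) - 590/(-2 - 9) = 101/10 - 590/(-11) = 101/10 - 590*(-1/11) = 101/10 + 590/11 = 7011/110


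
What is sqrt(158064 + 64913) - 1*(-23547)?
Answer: 23547 + sqrt(222977) ≈ 24019.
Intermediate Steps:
sqrt(158064 + 64913) - 1*(-23547) = sqrt(222977) + 23547 = 23547 + sqrt(222977)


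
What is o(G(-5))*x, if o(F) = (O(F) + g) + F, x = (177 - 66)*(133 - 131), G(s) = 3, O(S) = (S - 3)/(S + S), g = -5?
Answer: -444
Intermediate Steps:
O(S) = (-3 + S)/(2*S) (O(S) = (-3 + S)/((2*S)) = (-3 + S)*(1/(2*S)) = (-3 + S)/(2*S))
x = 222 (x = 111*2 = 222)
o(F) = -5 + F + (-3 + F)/(2*F) (o(F) = ((-3 + F)/(2*F) - 5) + F = (-5 + (-3 + F)/(2*F)) + F = -5 + F + (-3 + F)/(2*F))
o(G(-5))*x = (-9/2 + 3 - 3/2/3)*222 = (-9/2 + 3 - 3/2*1/3)*222 = (-9/2 + 3 - 1/2)*222 = -2*222 = -444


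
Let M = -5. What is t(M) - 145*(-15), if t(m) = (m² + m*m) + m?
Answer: 2220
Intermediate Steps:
t(m) = m + 2*m² (t(m) = (m² + m²) + m = 2*m² + m = m + 2*m²)
t(M) - 145*(-15) = -5*(1 + 2*(-5)) - 145*(-15) = -5*(1 - 10) + 2175 = -5*(-9) + 2175 = 45 + 2175 = 2220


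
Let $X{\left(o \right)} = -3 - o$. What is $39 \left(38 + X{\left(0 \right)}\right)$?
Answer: $1365$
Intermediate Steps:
$39 \left(38 + X{\left(0 \right)}\right) = 39 \left(38 - 3\right) = 39 \cdot 35 = 1365$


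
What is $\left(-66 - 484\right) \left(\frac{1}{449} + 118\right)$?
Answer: $- \frac{29140650}{449} \approx -64901.0$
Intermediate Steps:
$\left(-66 - 484\right) \left(\frac{1}{449} + 118\right) = - 550 \left(\frac{1}{449} + 118\right) = \left(-550\right) \frac{52983}{449} = - \frac{29140650}{449}$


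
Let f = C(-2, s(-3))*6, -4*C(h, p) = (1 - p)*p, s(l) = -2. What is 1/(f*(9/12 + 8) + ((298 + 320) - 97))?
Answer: 4/2399 ≈ 0.0016674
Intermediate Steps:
C(h, p) = -p*(1 - p)/4 (C(h, p) = -(1 - p)*p/4 = -p*(1 - p)/4)
f = 9 (f = ((¼)*(-2)*(-1 - 2))*6 = ((¼)*(-2)*(-3))*6 = (3/2)*6 = 9)
1/(f*(9/12 + 8) + ((298 + 320) - 97)) = 1/(9*(9/12 + 8) + ((298 + 320) - 97)) = 1/(9*(9*(1/12) + 8) + (618 - 97)) = 1/(9*(¾ + 8) + 521) = 1/(9*(35/4) + 521) = 1/(315/4 + 521) = 1/(2399/4) = 4/2399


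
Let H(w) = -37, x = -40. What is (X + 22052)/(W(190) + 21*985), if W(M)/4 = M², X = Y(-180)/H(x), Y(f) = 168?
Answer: 815756/6108145 ≈ 0.13355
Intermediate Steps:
X = -168/37 (X = 168/(-37) = 168*(-1/37) = -168/37 ≈ -4.5405)
W(M) = 4*M²
(X + 22052)/(W(190) + 21*985) = (-168/37 + 22052)/(4*190² + 21*985) = 815756/(37*(4*36100 + 20685)) = 815756/(37*(144400 + 20685)) = (815756/37)/165085 = (815756/37)*(1/165085) = 815756/6108145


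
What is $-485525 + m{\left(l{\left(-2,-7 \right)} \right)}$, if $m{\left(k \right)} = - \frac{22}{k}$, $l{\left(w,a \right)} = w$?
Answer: $-485514$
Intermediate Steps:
$-485525 + m{\left(l{\left(-2,-7 \right)} \right)} = -485525 - \frac{22}{-2} = -485525 - -11 = -485525 + 11 = -485514$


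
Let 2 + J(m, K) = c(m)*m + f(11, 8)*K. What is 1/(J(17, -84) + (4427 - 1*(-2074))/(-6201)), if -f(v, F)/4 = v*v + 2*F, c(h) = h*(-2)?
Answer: 2067/93947117 ≈ 2.2002e-5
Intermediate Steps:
c(h) = -2*h
f(v, F) = -8*F - 4*v² (f(v, F) = -4*(v*v + 2*F) = -4*(v² + 2*F) = -8*F - 4*v²)
J(m, K) = -2 - 548*K - 2*m² (J(m, K) = -2 + ((-2*m)*m + (-8*8 - 4*11²)*K) = -2 + (-2*m² + (-64 - 4*121)*K) = -2 + (-2*m² + (-64 - 484)*K) = -2 + (-2*m² - 548*K) = -2 + (-548*K - 2*m²) = -2 - 548*K - 2*m²)
1/(J(17, -84) + (4427 - 1*(-2074))/(-6201)) = 1/((-2 - 548*(-84) - 2*17²) + (4427 - 1*(-2074))/(-6201)) = 1/((-2 + 46032 - 2*289) + (4427 + 2074)*(-1/6201)) = 1/((-2 + 46032 - 578) + 6501*(-1/6201)) = 1/(45452 - 2167/2067) = 1/(93947117/2067) = 2067/93947117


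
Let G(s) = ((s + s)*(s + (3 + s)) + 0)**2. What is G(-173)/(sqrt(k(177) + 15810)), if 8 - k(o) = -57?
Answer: 14084467684*sqrt(635)/3175 ≈ 1.1178e+8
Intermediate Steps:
k(o) = 65 (k(o) = 8 - 1*(-57) = 8 + 57 = 65)
G(s) = 4*s**2*(3 + 2*s)**2 (G(s) = ((2*s)*(3 + 2*s) + 0)**2 = (2*s*(3 + 2*s) + 0)**2 = (2*s*(3 + 2*s))**2 = 4*s**2*(3 + 2*s)**2)
G(-173)/(sqrt(k(177) + 15810)) = (4*(-173)**2*(3 + 2*(-173))**2)/(sqrt(65 + 15810)) = (4*29929*(3 - 346)**2)/(sqrt(15875)) = (4*29929*(-343)**2)/((5*sqrt(635))) = (4*29929*117649)*(sqrt(635)/3175) = 14084467684*(sqrt(635)/3175) = 14084467684*sqrt(635)/3175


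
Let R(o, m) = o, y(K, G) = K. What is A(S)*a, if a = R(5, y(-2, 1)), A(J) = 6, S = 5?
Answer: 30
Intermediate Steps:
a = 5
A(S)*a = 6*5 = 30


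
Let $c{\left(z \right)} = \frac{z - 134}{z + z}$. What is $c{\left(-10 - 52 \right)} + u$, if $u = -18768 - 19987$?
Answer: $- \frac{1201356}{31} \approx -38753.0$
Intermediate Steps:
$u = -38755$ ($u = -18768 - 19987 = -38755$)
$c{\left(z \right)} = \frac{-134 + z}{2 z}$
$c{\left(-10 - 52 \right)} + u = \frac{-134 - 62}{2 \left(-10 - 52\right)} - 38755 = \frac{-134 - 62}{2 \left(-62\right)} - 38755 = \frac{1}{2} \left(- \frac{1}{62}\right) \left(-196\right) - 38755 = \frac{49}{31} - 38755 = - \frac{1201356}{31}$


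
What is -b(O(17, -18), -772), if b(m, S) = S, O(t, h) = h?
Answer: 772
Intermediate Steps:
-b(O(17, -18), -772) = -1*(-772) = 772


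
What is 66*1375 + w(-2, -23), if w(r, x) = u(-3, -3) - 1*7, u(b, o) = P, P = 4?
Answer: 90747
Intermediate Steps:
u(b, o) = 4
w(r, x) = -3 (w(r, x) = 4 - 1*7 = 4 - 7 = -3)
66*1375 + w(-2, -23) = 66*1375 - 3 = 90750 - 3 = 90747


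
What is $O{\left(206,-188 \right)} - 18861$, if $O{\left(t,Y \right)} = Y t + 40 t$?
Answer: $-49349$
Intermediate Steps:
$O{\left(t,Y \right)} = 40 t + Y t$
$O{\left(206,-188 \right)} - 18861 = 206 \left(40 - 188\right) - 18861 = 206 \left(-148\right) - 18861 = -30488 - 18861 = -49349$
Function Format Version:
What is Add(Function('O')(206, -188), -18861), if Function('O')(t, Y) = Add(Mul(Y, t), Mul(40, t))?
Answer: -49349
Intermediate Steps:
Function('O')(t, Y) = Add(Mul(40, t), Mul(Y, t))
Add(Function('O')(206, -188), -18861) = Add(Mul(206, Add(40, -188)), -18861) = Add(Mul(206, -148), -18861) = Add(-30488, -18861) = -49349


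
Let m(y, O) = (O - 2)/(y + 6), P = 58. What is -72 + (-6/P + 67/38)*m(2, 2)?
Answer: -72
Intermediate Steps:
m(y, O) = (-2 + O)/(6 + y)
-72 + (-6/P + 67/38)*m(2, 2) = -72 + (-6/58 + 67/38)*((-2 + 2)/(6 + 2)) = -72 + (-6*1/58 + 67*(1/38))*(0/8) = -72 + (-3/29 + 67/38)*((⅛)*0) = -72 + (1829/1102)*0 = -72 + 0 = -72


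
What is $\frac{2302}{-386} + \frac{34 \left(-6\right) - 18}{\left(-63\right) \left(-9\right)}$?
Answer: $- \frac{231821}{36477} \approx -6.3553$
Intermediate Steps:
$\frac{2302}{-386} + \frac{34 \left(-6\right) - 18}{\left(-63\right) \left(-9\right)} = 2302 \left(- \frac{1}{386}\right) + \frac{-204 - 18}{567} = - \frac{1151}{193} - \frac{74}{189} = - \frac{231821}{36477}$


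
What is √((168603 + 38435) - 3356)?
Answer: √203682 ≈ 451.31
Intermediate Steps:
√((168603 + 38435) - 3356) = √(207038 - 3356) = √203682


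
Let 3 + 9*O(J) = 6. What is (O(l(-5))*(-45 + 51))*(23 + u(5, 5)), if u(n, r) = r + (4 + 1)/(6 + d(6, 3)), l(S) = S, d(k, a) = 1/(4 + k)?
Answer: 3516/61 ≈ 57.639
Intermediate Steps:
O(J) = ⅓ (O(J) = -⅓ + (⅑)*6 = -⅓ + ⅔ = ⅓)
u(n, r) = 50/61 + r (u(n, r) = r + (4 + 1)/(6 + 1/(4 + 6)) = r + 5/(6 + 1/10) = r + 5/(6 + ⅒) = r + 5/(61/10) = r + 5*(10/61) = r + 50/61 = 50/61 + r)
(O(l(-5))*(-45 + 51))*(23 + u(5, 5)) = ((-45 + 51)/3)*(23 + (50/61 + 5)) = ((⅓)*6)*(23 + 355/61) = 2*(1758/61) = 3516/61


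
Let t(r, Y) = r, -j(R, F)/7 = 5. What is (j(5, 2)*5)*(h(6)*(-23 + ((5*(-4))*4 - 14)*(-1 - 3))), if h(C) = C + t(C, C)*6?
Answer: -2594550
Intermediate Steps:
j(R, F) = -35 (j(R, F) = -7*5 = -35)
h(C) = 7*C (h(C) = C + C*6 = C + 6*C = 7*C)
(j(5, 2)*5)*(h(6)*(-23 + ((5*(-4))*4 - 14)*(-1 - 3))) = (-35*5)*((7*6)*(-23 + ((5*(-4))*4 - 14)*(-1 - 3))) = -7350*(-23 + (-20*4 - 14)*(-4)) = -7350*(-23 + (-80 - 14)*(-4)) = -7350*(-23 - 94*(-4)) = -7350*(-23 + 376) = -7350*353 = -175*14826 = -2594550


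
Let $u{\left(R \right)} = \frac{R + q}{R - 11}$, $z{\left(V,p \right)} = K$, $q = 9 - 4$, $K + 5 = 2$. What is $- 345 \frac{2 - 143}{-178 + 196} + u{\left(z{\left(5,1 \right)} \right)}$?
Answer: $\frac{37833}{14} \approx 2702.4$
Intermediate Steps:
$K = -3$ ($K = -5 + 2 = -3$)
$q = 5$
$z{\left(V,p \right)} = -3$
$u{\left(R \right)} = \frac{5 + R}{-11 + R}$ ($u{\left(R \right)} = \frac{R + 5}{R - 11} = \frac{5 + R}{-11 + R}$)
$- 345 \frac{2 - 143}{-178 + 196} + u{\left(z{\left(5,1 \right)} \right)} = - 345 \frac{2 - 143}{-178 + 196} + \frac{5 - 3}{-11 - 3} = - 345 \left(- \frac{141}{18}\right) + \frac{1}{-14} \cdot 2 = - 345 \left(\left(-141\right) \frac{1}{18}\right) - \frac{1}{7} = \left(-345\right) \left(- \frac{47}{6}\right) - \frac{1}{7} = \frac{5405}{2} - \frac{1}{7} = \frac{37833}{14}$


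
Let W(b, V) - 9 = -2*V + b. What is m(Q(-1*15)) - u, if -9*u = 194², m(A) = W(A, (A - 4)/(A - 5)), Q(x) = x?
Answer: 375649/90 ≈ 4173.9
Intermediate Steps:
W(b, V) = 9 + b - 2*V (W(b, V) = 9 + (-2*V + b) = 9 + (b - 2*V) = 9 + b - 2*V)
m(A) = 9 + A - 2*(-4 + A)/(-5 + A) (m(A) = 9 + A - 2*(A - 4)/(A - 5) = 9 + A - 2*(-4 + A)/(-5 + A))
u = -37636/9 (u = -⅑*194² = -⅑*37636 = -37636/9 ≈ -4181.8)
m(Q(-1*15)) - u = (-37 + (-1*15)² + 2*(-1*15))/(-5 - 1*15) - 1*(-37636/9) = (-37 + (-15)² + 2*(-15))/(-5 - 15) + 37636/9 = (-37 + 225 - 30)/(-20) + 37636/9 = -1/20*158 + 37636/9 = -79/10 + 37636/9 = 375649/90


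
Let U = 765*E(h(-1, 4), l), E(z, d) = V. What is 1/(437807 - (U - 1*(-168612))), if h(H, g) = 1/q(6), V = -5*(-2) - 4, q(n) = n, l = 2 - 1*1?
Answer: 1/264605 ≈ 3.7792e-6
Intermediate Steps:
l = 1 (l = 2 - 1 = 1)
V = 6 (V = 10 - 4 = 6)
h(H, g) = ⅙ (h(H, g) = 1/6 = ⅙)
E(z, d) = 6
U = 4590 (U = 765*6 = 4590)
1/(437807 - (U - 1*(-168612))) = 1/(437807 - (4590 - 1*(-168612))) = 1/(437807 - (4590 + 168612)) = 1/(437807 - 1*173202) = 1/(437807 - 173202) = 1/264605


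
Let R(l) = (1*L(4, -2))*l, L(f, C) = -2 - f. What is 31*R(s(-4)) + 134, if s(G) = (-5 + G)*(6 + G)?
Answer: 3482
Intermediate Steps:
R(l) = -6*l (R(l) = (1*(-2 - 1*4))*l = (1*(-2 - 4))*l = (1*(-6))*l = -6*l)
31*R(s(-4)) + 134 = 31*(-6*(-30 - 4 + (-4)²)) + 134 = 31*(-6*(-30 - 4 + 16)) + 134 = 31*(-6*(-18)) + 134 = 31*108 + 134 = 3348 + 134 = 3482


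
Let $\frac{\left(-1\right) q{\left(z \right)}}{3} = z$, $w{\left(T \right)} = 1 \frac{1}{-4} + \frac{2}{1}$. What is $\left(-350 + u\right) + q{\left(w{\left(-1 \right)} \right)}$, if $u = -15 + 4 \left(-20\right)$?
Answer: $- \frac{1801}{4} \approx -450.25$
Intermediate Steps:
$w{\left(T \right)} = \frac{7}{4}$ ($w{\left(T \right)} = 1 \left(- \frac{1}{4}\right) + 2 \cdot 1 = - \frac{1}{4} + 2 = \frac{7}{4}$)
$q{\left(z \right)} = - 3 z$
$u = -95$ ($u = -15 - 80 = -95$)
$\left(-350 + u\right) + q{\left(w{\left(-1 \right)} \right)} = \left(-350 - 95\right) - \frac{21}{4} = -445 - \frac{21}{4} = - \frac{1801}{4}$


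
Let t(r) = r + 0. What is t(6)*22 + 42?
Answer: 174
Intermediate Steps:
t(r) = r
t(6)*22 + 42 = 6*22 + 42 = 132 + 42 = 174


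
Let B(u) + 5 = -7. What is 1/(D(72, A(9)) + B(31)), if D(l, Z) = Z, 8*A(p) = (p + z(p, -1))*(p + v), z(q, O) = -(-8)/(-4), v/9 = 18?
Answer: 8/1101 ≈ 0.0072661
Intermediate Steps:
v = 162 (v = 9*18 = 162)
z(q, O) = -2 (z(q, O) = -(-8)*(-1)/4 = -4*½ = -2)
B(u) = -12 (B(u) = -5 - 7 = -12)
A(p) = (-2 + p)*(162 + p)/8 (A(p) = ((p - 2)*(p + 162))/8 = ((-2 + p)*(162 + p))/8 = (-2 + p)*(162 + p)/8)
1/(D(72, A(9)) + B(31)) = 1/((-81/2 + 20*9 + (⅛)*9²) - 12) = 1/((-81/2 + 180 + (⅛)*81) - 12) = 1/((-81/2 + 180 + 81/8) - 12) = 1/(1197/8 - 12) = 1/(1101/8) = 8/1101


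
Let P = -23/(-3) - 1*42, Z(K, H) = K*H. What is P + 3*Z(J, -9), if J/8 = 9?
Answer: -5935/3 ≈ -1978.3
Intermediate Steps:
J = 72 (J = 8*9 = 72)
Z(K, H) = H*K
P = -103/3 (P = -23*(-⅓) - 42 = 23/3 - 42 = -103/3 ≈ -34.333)
P + 3*Z(J, -9) = -103/3 + 3*(-9*72) = -103/3 + 3*(-648) = -103/3 - 1944 = -5935/3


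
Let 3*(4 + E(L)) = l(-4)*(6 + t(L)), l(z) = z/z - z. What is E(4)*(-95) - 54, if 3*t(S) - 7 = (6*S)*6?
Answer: -77341/9 ≈ -8593.4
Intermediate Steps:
t(S) = 7/3 + 12*S (t(S) = 7/3 + ((6*S)*6)/3 = 7/3 + (36*S)/3 = 7/3 + 12*S)
l(z) = 1 - z
E(L) = 89/9 + 20*L (E(L) = -4 + ((1 - 1*(-4))*(6 + (7/3 + 12*L)))/3 = -4 + ((1 + 4)*(25/3 + 12*L))/3 = -4 + (5*(25/3 + 12*L))/3 = -4 + (125/3 + 60*L)/3 = -4 + (125/9 + 20*L) = 89/9 + 20*L)
E(4)*(-95) - 54 = (89/9 + 20*4)*(-95) - 54 = (89/9 + 80)*(-95) - 54 = (809/9)*(-95) - 54 = -76855/9 - 54 = -77341/9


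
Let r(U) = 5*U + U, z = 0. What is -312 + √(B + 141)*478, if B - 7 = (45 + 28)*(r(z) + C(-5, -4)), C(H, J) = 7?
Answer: -312 + 478*√659 ≈ 11959.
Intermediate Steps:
r(U) = 6*U
B = 518 (B = 7 + (45 + 28)*(6*0 + 7) = 7 + 73*(0 + 7) = 7 + 73*7 = 7 + 511 = 518)
-312 + √(B + 141)*478 = -312 + √(518 + 141)*478 = -312 + √659*478 = -312 + 478*√659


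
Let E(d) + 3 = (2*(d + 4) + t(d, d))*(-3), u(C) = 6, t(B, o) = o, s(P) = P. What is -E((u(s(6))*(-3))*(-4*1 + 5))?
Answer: -135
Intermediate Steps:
E(d) = -27 - 9*d (E(d) = -3 + (2*(d + 4) + d)*(-3) = -3 + (2*(4 + d) + d)*(-3) = -3 + ((8 + 2*d) + d)*(-3) = -3 + (8 + 3*d)*(-3) = -3 + (-24 - 9*d) = -27 - 9*d)
-E((u(s(6))*(-3))*(-4*1 + 5)) = -(-27 - 9*6*(-3)*(-4*1 + 5)) = -(-27 - (-162)*(-4 + 5)) = -(-27 - (-162)) = -(-27 - 9*(-18)) = -(-27 + 162) = -1*135 = -135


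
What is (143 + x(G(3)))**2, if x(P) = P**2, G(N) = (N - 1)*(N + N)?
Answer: 82369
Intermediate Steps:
G(N) = 2*N*(-1 + N) (G(N) = (-1 + N)*(2*N) = 2*N*(-1 + N))
(143 + x(G(3)))**2 = (143 + (2*3*(-1 + 3))**2)**2 = (143 + (2*3*2)**2)**2 = (143 + 12**2)**2 = (143 + 144)**2 = 287**2 = 82369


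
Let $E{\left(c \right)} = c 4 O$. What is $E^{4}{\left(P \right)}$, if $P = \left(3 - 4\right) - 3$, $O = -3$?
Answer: $5308416$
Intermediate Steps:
$P = -4$ ($P = -1 - 3 = -4$)
$E{\left(c \right)} = - 12 c$ ($E{\left(c \right)} = c 4 \left(-3\right) = 4 c \left(-3\right) = - 12 c$)
$E^{4}{\left(P \right)} = \left(\left(-12\right) \left(-4\right)\right)^{4} = 48^{4} = 5308416$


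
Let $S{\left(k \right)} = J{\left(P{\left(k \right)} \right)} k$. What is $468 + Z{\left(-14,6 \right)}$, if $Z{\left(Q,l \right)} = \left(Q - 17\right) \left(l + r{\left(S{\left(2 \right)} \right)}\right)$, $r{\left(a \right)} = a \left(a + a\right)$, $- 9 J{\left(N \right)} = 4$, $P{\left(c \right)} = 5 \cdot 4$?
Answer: $\frac{18874}{81} \approx 233.01$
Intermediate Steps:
$P{\left(c \right)} = 20$
$J{\left(N \right)} = - \frac{4}{9}$ ($J{\left(N \right)} = \left(- \frac{1}{9}\right) 4 = - \frac{4}{9}$)
$S{\left(k \right)} = - \frac{4 k}{9}$
$r{\left(a \right)} = 2 a^{2}$ ($r{\left(a \right)} = a 2 a = 2 a^{2}$)
$Z{\left(Q,l \right)} = \left(-17 + Q\right) \left(\frac{128}{81} + l\right)$ ($Z{\left(Q,l \right)} = \left(Q - 17\right) \left(l + 2 \left(\left(- \frac{4}{9}\right) 2\right)^{2}\right) = \left(-17 + Q\right) \left(l + 2 \left(- \frac{8}{9}\right)^{2}\right) = \left(-17 + Q\right) \left(l + 2 \cdot \frac{64}{81}\right) = \left(-17 + Q\right) \left(l + \frac{128}{81}\right) = \left(-17 + Q\right) \left(\frac{128}{81} + l\right)$)
$468 + Z{\left(-14,6 \right)} = 468 - \frac{19034}{81} = \frac{18874}{81}$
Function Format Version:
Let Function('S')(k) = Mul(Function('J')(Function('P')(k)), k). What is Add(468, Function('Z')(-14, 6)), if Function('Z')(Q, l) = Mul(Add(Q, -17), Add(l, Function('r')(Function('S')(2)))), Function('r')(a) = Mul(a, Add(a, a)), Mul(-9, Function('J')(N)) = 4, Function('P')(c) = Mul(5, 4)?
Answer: Rational(18874, 81) ≈ 233.01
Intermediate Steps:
Function('P')(c) = 20
Function('J')(N) = Rational(-4, 9) (Function('J')(N) = Mul(Rational(-1, 9), 4) = Rational(-4, 9))
Function('S')(k) = Mul(Rational(-4, 9), k)
Function('r')(a) = Mul(2, Pow(a, 2)) (Function('r')(a) = Mul(a, Mul(2, a)) = Mul(2, Pow(a, 2)))
Function('Z')(Q, l) = Mul(Add(-17, Q), Add(Rational(128, 81), l)) (Function('Z')(Q, l) = Mul(Add(Q, -17), Add(l, Mul(2, Pow(Mul(Rational(-4, 9), 2), 2)))) = Mul(Add(-17, Q), Add(l, Mul(2, Pow(Rational(-8, 9), 2)))) = Mul(Add(-17, Q), Add(l, Mul(2, Rational(64, 81)))) = Mul(Add(-17, Q), Add(l, Rational(128, 81))) = Mul(Add(-17, Q), Add(Rational(128, 81), l)))
Add(468, Function('Z')(-14, 6)) = Add(468, Add(Rational(-2176, 81), Mul(-17, 6), Mul(Rational(128, 81), -14), Mul(-14, 6))) = Add(468, Add(Rational(-2176, 81), -102, Rational(-1792, 81), -84)) = Add(468, Rational(-19034, 81)) = Rational(18874, 81)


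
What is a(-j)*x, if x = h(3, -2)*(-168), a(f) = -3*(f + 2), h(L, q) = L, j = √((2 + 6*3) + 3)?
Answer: 3024 - 1512*√23 ≈ -4227.3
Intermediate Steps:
j = √23 (j = √((2 + 18) + 3) = √(20 + 3) = √23 ≈ 4.7958)
a(f) = -6 - 3*f (a(f) = -3*(2 + f) = -6 - 3*f)
x = -504 (x = 3*(-168) = -504)
a(-j)*x = (-6 - (-3)*√23)*(-504) = (-6 + 3*√23)*(-504) = 3024 - 1512*√23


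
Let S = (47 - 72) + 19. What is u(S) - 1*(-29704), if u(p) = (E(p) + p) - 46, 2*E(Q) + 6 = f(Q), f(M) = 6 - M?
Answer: 29655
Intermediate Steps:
S = -6 (S = -25 + 19 = -6)
E(Q) = -Q/2 (E(Q) = -3 + (6 - Q)/2 = -3 + (3 - Q/2) = -Q/2)
u(p) = -46 + p/2 (u(p) = (-p/2 + p) - 46 = p/2 - 46 = -46 + p/2)
u(S) - 1*(-29704) = (-46 + (½)*(-6)) - 1*(-29704) = (-46 - 3) + 29704 = -49 + 29704 = 29655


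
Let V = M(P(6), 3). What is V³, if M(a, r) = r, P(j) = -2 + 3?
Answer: 27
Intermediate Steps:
P(j) = 1
V = 3
V³ = 3³ = 27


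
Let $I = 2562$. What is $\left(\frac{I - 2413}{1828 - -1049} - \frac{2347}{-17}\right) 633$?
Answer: $\frac{1425273772}{16303} \approx 87424.0$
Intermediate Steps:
$\left(\frac{I - 2413}{1828 - -1049} - \frac{2347}{-17}\right) 633 = \left(\frac{2562 - 2413}{1828 - -1049} - \frac{2347}{-17}\right) 633 = \left(\frac{2562 - 2413}{1828 + 1049} - - \frac{2347}{17}\right) 633 = \left(\frac{149}{2877} + \frac{2347}{17}\right) 633 = \frac{6754852}{48909} \cdot 633 = \frac{1425273772}{16303}$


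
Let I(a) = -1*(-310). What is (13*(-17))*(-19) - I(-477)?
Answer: 3889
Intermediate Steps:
I(a) = 310
(13*(-17))*(-19) - I(-477) = (13*(-17))*(-19) - 1*310 = -221*(-19) - 310 = 4199 - 310 = 3889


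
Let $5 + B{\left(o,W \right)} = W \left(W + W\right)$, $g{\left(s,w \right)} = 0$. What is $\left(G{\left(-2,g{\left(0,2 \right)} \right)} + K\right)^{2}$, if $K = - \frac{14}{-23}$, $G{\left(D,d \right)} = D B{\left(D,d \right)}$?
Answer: $\frac{59536}{529} \approx 112.54$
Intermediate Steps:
$B{\left(o,W \right)} = -5 + 2 W^{2}$ ($B{\left(o,W \right)} = -5 + W \left(W + W\right) = -5 + W 2 W = -5 + 2 W^{2}$)
$G{\left(D,d \right)} = D \left(-5 + 2 d^{2}\right)$
$K = \frac{14}{23}$ ($K = \left(-14\right) \left(- \frac{1}{23}\right) = \frac{14}{23} \approx 0.6087$)
$\left(G{\left(-2,g{\left(0,2 \right)} \right)} + K\right)^{2} = \left(- 2 \left(-5 + 2 \cdot 0^{2}\right) + \frac{14}{23}\right)^{2} = \left(- 2 \left(-5 + 2 \cdot 0\right) + \frac{14}{23}\right)^{2} = \left(- 2 \left(-5 + 0\right) + \frac{14}{23}\right)^{2} = \left(\left(-2\right) \left(-5\right) + \frac{14}{23}\right)^{2} = \left(10 + \frac{14}{23}\right)^{2} = \left(\frac{244}{23}\right)^{2} = \frac{59536}{529}$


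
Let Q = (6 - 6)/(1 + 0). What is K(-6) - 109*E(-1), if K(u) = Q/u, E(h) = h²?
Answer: -109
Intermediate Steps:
Q = 0 (Q = 0/1 = 0*1 = 0)
K(u) = 0 (K(u) = 0/u = 0)
K(-6) - 109*E(-1) = 0 - 109*(-1)² = 0 - 109*1 = 0 - 109 = -109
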